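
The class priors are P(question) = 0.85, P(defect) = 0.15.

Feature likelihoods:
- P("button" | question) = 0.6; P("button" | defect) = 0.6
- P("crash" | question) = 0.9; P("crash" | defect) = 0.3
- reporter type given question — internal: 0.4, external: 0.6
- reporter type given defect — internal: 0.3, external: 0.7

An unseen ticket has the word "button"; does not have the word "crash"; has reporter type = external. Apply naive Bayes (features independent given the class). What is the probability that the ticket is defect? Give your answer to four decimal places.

question: 0.85 × 0.6 × (1−0.9) × 0.6 = 0.0306
defect: 0.15 × 0.6 × (1−0.3) × 0.7 = 0.0441
P(defect | x) = 0.0441 / 0.0747 ≈ 0.5904

0.5904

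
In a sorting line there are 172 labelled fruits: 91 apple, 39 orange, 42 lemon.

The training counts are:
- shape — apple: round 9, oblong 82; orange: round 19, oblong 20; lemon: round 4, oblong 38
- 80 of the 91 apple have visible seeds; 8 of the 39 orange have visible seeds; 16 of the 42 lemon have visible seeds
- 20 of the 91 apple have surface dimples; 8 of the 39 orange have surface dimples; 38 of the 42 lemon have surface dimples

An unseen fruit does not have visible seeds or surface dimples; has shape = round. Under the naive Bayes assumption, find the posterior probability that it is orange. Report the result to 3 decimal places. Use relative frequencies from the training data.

apple: (91/172) × (9/91) × (11/91) × (71/91) ≈ 0.00493494
orange: (39/172) × (19/39) × (31/39) × (31/39) ≈ 0.0697942
lemon: (42/172) × (4/42) × (26/42) × (4/42) ≈ 0.00137109
P(orange | x) = 0.0697942 / 0.07610023 ≈ 0.917

0.917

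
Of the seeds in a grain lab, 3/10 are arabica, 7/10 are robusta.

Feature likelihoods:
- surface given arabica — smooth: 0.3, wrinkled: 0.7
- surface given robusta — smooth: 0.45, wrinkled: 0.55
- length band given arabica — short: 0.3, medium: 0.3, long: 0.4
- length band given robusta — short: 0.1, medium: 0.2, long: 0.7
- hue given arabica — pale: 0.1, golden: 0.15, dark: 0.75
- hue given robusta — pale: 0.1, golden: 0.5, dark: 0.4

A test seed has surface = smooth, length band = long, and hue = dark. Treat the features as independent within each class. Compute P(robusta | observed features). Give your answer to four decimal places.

arabica: 0.3 × 0.3 × 0.4 × 0.75 = 0.027
robusta: 0.7 × 0.45 × 0.7 × 0.4 = 0.0882
P(robusta | x) = 0.0882 / 0.1152 ≈ 0.7656

0.7656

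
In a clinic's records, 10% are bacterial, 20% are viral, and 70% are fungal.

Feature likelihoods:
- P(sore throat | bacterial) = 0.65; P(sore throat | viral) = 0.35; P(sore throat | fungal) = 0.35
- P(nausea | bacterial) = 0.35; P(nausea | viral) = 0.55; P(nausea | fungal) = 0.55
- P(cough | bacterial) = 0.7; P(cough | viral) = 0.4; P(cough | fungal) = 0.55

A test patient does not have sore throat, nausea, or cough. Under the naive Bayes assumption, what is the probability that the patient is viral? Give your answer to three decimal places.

0.262

bacterial: 0.1 × (1−0.65) × (1−0.35) × (1−0.7) = 0.006825
viral: 0.2 × (1−0.35) × (1−0.55) × (1−0.4) = 0.0351
fungal: 0.7 × (1−0.35) × (1−0.55) × (1−0.55) = 0.0921375
P(viral | x) = 0.0351 / 0.1340625 ≈ 0.262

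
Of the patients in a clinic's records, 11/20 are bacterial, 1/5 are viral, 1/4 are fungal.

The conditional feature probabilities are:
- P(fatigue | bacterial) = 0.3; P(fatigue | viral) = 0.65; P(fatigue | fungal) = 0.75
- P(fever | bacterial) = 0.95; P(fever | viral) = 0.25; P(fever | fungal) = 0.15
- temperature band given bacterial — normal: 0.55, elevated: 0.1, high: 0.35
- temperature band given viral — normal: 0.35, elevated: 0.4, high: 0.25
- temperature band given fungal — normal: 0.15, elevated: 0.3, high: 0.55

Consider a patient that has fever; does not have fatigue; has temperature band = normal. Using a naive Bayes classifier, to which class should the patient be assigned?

bacterial: 0.55 × (1−0.3) × 0.95 × 0.55 = 0.2011625
viral: 0.2 × (1−0.65) × 0.25 × 0.35 = 0.006125
fungal: 0.25 × (1−0.75) × 0.15 × 0.15 = 0.00140625
Highest score → bacterial.

bacterial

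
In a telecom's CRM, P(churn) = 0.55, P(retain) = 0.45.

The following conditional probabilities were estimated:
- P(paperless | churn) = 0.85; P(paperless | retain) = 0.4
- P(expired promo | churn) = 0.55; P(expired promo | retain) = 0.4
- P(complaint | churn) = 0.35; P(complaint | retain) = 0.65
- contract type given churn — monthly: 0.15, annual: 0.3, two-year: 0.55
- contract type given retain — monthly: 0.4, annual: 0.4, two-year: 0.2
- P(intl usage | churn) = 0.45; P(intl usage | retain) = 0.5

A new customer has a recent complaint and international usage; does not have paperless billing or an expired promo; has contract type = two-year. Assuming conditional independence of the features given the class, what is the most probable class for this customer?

retain

churn: 0.55 × (1−0.85) × (1−0.55) × 0.35 × 0.55 × 0.45 = 0.003215953125
retain: 0.45 × (1−0.4) × (1−0.4) × 0.65 × 0.2 × 0.5 = 0.01053
Highest score → retain.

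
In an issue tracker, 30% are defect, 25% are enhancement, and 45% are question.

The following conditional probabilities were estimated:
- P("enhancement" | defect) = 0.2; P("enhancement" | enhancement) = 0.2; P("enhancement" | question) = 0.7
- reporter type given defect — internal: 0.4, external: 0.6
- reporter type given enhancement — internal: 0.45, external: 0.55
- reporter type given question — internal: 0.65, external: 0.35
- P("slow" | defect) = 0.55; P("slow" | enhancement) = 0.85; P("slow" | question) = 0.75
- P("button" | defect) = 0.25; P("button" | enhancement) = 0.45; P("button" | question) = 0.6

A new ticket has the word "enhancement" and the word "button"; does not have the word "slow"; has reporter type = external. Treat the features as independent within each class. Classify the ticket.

defect: 0.3 × 0.2 × 0.6 × (1−0.55) × 0.25 = 0.00405
enhancement: 0.25 × 0.2 × 0.55 × (1−0.85) × 0.45 = 0.00185625
question: 0.45 × 0.7 × 0.35 × (1−0.75) × 0.6 = 0.0165375
Highest score → question.

question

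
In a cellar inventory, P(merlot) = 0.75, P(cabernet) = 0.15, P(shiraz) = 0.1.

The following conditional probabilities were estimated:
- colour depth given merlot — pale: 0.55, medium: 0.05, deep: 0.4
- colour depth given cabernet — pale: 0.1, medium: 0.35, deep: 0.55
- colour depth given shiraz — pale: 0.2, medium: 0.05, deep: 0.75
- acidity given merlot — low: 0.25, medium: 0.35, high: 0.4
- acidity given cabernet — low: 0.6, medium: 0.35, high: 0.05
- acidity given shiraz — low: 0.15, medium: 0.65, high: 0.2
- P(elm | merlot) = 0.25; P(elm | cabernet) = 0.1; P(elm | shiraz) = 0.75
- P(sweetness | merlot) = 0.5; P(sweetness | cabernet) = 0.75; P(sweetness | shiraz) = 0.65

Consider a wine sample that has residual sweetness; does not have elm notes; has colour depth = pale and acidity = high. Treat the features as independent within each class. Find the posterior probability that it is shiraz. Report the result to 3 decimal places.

merlot: 0.75 × 0.55 × 0.4 × (1−0.25) × 0.5 = 0.061875
cabernet: 0.15 × 0.1 × 0.05 × (1−0.1) × 0.75 = 0.00050625
shiraz: 0.1 × 0.2 × 0.2 × (1−0.75) × 0.65 = 0.00065
P(shiraz | x) = 0.00065 / 0.06303125 ≈ 0.010

0.010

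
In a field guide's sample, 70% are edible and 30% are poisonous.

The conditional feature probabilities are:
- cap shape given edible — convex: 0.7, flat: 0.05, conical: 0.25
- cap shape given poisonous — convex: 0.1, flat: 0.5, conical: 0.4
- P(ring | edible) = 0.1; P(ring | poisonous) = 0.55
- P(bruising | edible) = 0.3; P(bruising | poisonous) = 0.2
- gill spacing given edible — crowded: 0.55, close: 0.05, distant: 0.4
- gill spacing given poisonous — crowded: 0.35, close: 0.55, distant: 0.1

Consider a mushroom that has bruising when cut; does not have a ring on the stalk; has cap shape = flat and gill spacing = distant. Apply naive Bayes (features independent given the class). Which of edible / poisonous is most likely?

edible: 0.7 × 0.05 × (1−0.1) × 0.3 × 0.4 = 0.00378
poisonous: 0.3 × 0.5 × (1−0.55) × 0.2 × 0.1 = 0.00135
Highest score → edible.

edible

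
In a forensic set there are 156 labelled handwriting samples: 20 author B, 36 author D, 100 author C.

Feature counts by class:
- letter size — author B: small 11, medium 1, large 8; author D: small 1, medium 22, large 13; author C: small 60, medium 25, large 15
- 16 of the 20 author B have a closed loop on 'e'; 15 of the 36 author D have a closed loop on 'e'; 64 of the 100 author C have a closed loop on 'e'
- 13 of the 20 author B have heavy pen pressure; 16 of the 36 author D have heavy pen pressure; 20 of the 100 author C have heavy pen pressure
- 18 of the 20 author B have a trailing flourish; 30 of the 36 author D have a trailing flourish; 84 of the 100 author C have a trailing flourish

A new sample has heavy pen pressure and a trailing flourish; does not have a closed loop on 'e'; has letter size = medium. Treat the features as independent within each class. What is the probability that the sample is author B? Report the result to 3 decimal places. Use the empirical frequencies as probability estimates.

author B: (20/156) × (1/20) × (4/20) × (13/20) × (18/20) = 0.00075
author D: (36/156) × (22/36) × (21/36) × (16/36) × (30/36) ≈ 0.0304685
author C: (100/156) × (25/100) × (36/100) × (20/100) × (84/100) ≈ 0.00969231
P(author B | x) = 0.00075 / 0.04091081 ≈ 0.018

0.018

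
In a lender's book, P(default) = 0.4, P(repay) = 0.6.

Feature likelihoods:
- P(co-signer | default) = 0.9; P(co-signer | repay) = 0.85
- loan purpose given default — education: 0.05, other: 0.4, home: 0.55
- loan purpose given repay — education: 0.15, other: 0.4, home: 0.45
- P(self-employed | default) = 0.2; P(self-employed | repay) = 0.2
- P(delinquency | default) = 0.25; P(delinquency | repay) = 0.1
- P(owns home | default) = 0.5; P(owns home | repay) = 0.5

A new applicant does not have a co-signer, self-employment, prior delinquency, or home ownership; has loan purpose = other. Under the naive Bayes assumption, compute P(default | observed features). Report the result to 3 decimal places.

0.270

default: 0.4 × (1−0.9) × 0.4 × (1−0.2) × (1−0.25) × (1−0.5) = 0.0048
repay: 0.6 × (1−0.85) × 0.4 × (1−0.2) × (1−0.1) × (1−0.5) = 0.01296
P(default | x) = 0.0048 / 0.01776 ≈ 0.270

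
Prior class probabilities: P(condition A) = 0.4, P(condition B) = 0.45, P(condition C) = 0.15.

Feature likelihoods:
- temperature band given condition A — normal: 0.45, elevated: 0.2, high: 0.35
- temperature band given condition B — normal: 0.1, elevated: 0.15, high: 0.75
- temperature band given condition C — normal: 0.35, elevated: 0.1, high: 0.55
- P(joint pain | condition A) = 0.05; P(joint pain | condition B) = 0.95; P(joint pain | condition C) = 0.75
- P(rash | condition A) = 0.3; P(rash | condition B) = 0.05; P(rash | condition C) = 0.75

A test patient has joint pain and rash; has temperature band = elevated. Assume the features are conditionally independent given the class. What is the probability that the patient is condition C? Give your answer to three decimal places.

0.657

condition A: 0.4 × 0.2 × 0.05 × 0.3 = 0.0012
condition B: 0.45 × 0.15 × 0.95 × 0.05 = 0.00320625
condition C: 0.15 × 0.1 × 0.75 × 0.75 = 0.0084375
P(condition C | x) = 0.0084375 / 0.01284375 ≈ 0.657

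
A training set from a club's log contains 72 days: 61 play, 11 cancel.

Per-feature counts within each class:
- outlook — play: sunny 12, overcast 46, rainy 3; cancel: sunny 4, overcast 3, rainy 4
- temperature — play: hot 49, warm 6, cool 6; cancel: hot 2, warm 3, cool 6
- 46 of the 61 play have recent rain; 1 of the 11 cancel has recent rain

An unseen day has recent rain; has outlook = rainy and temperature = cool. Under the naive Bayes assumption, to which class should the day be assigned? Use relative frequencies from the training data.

play

play: (61/72) × (3/61) × (6/61) × (46/61) ≈ 0.00309057
cancel: (11/72) × (4/11) × (6/11) × (1/11) ≈ 0.00275482
Highest score → play.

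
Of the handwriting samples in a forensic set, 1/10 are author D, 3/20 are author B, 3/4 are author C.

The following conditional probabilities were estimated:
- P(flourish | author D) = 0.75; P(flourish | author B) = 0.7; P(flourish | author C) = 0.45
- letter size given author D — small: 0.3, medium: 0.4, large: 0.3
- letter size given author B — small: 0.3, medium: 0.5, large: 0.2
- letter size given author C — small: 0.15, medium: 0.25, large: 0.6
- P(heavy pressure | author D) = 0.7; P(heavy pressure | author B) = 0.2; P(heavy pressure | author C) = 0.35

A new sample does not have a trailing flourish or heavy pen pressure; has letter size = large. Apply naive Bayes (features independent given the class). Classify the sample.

author C

author D: 0.1 × (1−0.75) × 0.3 × (1−0.7) = 0.00225
author B: 0.15 × (1−0.7) × 0.2 × (1−0.2) = 0.0072
author C: 0.75 × (1−0.45) × 0.6 × (1−0.35) = 0.160875
Highest score → author C.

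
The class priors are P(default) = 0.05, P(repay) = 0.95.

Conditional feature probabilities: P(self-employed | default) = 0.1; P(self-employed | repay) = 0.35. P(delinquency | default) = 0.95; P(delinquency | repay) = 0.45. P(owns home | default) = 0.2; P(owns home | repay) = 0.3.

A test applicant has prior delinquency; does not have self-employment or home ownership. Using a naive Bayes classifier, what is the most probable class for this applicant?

repay

default: 0.05 × (1−0.1) × 0.95 × (1−0.2) = 0.0342
repay: 0.95 × (1−0.35) × 0.45 × (1−0.3) = 0.1945125
Highest score → repay.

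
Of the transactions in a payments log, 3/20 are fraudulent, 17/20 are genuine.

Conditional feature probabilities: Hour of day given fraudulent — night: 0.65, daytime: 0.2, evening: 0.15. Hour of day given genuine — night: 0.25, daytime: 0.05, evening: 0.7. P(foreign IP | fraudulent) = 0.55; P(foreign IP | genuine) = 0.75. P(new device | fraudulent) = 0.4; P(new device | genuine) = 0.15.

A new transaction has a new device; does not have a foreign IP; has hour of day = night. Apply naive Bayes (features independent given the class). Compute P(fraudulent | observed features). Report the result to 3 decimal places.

0.688

fraudulent: 0.15 × 0.65 × (1−0.55) × 0.4 = 0.01755
genuine: 0.85 × 0.25 × (1−0.75) × 0.15 = 0.00796875
P(fraudulent | x) = 0.01755 / 0.02551875 ≈ 0.688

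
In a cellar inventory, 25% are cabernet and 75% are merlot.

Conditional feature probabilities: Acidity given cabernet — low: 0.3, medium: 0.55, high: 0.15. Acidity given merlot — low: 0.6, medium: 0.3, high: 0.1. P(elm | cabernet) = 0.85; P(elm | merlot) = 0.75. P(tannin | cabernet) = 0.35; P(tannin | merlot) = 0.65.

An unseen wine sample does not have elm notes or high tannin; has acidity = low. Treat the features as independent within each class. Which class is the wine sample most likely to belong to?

merlot

cabernet: 0.25 × 0.3 × (1−0.85) × (1−0.35) = 0.0073125
merlot: 0.75 × 0.6 × (1−0.75) × (1−0.65) = 0.039375
Highest score → merlot.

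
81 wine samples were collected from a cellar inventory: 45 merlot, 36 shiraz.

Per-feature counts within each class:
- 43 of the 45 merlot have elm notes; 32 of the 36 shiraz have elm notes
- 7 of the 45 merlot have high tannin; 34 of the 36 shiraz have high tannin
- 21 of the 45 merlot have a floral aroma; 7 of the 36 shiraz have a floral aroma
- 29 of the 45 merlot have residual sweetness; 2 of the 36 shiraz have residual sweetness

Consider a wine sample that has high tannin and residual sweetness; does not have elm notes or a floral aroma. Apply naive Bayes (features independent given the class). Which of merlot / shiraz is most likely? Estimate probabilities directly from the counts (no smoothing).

shiraz

merlot: (45/81) × (2/45) × (7/45) × (24/45) × (29/45) ≈ 0.00132012
shiraz: (36/81) × (4/36) × (34/36) × (29/36) × (2/36) ≈ 0.00208725
Highest score → shiraz.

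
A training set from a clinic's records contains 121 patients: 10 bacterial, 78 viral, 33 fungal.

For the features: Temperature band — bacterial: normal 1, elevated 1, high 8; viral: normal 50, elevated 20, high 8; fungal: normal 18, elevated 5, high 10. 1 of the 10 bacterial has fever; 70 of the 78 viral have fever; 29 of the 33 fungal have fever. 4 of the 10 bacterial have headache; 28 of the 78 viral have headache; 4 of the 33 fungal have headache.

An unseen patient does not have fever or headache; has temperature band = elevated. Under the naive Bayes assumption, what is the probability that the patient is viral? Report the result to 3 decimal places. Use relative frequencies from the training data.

0.551

bacterial: (10/121) × (1/10) × (9/10) × (6/10) ≈ 0.00446281
viral: (78/121) × (20/78) × (8/78) × (50/78) ≈ 0.0108671
fungal: (33/121) × (5/33) × (4/33) × (29/33) ≈ 0.00440164
P(viral | x) = 0.0108671 / 0.01973155 ≈ 0.551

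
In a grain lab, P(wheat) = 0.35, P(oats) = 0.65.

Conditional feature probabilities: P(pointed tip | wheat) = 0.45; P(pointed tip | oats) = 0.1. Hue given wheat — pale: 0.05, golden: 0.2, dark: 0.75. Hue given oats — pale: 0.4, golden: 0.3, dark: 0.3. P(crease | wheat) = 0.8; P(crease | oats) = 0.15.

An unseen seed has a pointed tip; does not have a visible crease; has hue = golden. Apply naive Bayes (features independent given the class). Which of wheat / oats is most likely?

oats

wheat: 0.35 × 0.45 × 0.2 × (1−0.8) = 0.0063
oats: 0.65 × 0.1 × 0.3 × (1−0.15) = 0.016575
Highest score → oats.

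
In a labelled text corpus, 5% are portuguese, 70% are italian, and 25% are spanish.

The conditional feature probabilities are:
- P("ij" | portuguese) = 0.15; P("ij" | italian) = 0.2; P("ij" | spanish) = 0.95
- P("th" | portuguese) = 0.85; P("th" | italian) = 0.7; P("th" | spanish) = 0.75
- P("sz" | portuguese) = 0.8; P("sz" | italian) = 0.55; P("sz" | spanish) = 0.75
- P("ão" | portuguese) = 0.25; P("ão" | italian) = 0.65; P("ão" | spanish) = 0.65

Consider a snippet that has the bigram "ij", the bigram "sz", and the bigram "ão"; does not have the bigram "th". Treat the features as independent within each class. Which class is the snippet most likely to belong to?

portuguese: 0.05 × 0.15 × (1−0.85) × 0.8 × 0.25 = 0.000225
italian: 0.7 × 0.2 × (1−0.7) × 0.55 × 0.65 = 0.015015
spanish: 0.25 × 0.95 × (1−0.75) × 0.75 × 0.65 = 0.0289453125
Highest score → spanish.

spanish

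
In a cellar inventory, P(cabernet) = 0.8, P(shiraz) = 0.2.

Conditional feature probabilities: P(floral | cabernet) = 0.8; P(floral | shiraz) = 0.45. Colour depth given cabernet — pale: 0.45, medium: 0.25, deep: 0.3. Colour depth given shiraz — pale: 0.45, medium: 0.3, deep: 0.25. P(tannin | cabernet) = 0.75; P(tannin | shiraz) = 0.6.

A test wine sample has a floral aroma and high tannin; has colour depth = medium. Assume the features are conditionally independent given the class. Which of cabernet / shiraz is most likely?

cabernet: 0.8 × 0.8 × 0.25 × 0.75 = 0.12
shiraz: 0.2 × 0.45 × 0.3 × 0.6 = 0.0162
Highest score → cabernet.

cabernet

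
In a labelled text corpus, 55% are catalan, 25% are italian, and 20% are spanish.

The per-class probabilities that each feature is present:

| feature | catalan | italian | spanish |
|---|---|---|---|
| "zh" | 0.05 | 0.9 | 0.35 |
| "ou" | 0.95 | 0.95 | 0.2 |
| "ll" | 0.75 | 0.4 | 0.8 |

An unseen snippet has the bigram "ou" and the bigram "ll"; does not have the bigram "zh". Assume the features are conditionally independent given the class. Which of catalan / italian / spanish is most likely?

catalan

catalan: 0.55 × (1−0.05) × 0.95 × 0.75 = 0.37228125
italian: 0.25 × (1−0.9) × 0.95 × 0.4 = 0.0095
spanish: 0.2 × (1−0.35) × 0.2 × 0.8 = 0.0208
Highest score → catalan.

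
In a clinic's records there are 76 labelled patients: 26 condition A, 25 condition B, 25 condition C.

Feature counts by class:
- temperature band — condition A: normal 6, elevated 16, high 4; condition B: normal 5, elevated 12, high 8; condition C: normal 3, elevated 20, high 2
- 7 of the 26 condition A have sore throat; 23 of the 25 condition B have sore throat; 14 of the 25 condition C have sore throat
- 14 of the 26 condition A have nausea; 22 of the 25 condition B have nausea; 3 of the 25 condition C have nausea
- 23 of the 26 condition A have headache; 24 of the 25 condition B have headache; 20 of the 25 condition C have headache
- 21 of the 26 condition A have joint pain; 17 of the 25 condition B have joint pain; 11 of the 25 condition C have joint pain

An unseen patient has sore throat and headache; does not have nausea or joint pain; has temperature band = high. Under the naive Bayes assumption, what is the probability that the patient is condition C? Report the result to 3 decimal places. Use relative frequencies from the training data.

0.554

condition A: (26/76) × (4/26) × (7/26) × (12/26) × (23/26) × (5/26) ≈ 0.00111258
condition B: (25/76) × (8/25) × (23/25) × (3/25) × (24/25) × (8/25) ≈ 0.00356999
condition C: (25/76) × (2/25) × (14/25) × (22/25) × (20/25) × (14/25) ≈ 0.00580985
P(condition C | x) = 0.00580985 / 0.01049242 ≈ 0.554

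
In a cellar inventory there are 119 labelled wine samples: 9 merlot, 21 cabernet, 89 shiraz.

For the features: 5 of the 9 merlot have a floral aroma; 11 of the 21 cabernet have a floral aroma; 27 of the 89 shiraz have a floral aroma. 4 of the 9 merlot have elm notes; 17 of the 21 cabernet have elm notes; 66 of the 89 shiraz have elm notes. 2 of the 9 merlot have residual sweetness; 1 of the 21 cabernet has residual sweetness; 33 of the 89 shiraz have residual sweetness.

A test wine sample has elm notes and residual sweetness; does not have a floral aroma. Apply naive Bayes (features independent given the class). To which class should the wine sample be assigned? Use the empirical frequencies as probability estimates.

merlot: (9/119) × (4/9) × (4/9) × (2/9) ≈ 0.00331985
cabernet: (21/119) × (10/21) × (17/21) × (1/21) ≈ 0.00323939
shiraz: (89/119) × (62/89) × (66/89) × (33/89) ≈ 0.143259
Highest score → shiraz.

shiraz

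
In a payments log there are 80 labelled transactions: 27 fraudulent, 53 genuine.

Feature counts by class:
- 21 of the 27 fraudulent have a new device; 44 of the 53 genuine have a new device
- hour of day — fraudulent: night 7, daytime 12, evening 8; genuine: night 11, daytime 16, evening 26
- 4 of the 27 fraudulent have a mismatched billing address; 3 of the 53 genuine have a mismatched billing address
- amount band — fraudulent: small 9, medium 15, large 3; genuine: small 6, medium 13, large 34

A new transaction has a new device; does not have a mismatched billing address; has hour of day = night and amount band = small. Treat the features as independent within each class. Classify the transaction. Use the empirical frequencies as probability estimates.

fraudulent

fraudulent: (27/80) × (21/27) × (7/27) × (23/27) × (9/27) ≈ 0.0193244
genuine: (53/80) × (44/53) × (11/53) × (50/53) × (6/53) ≈ 0.0121913
Highest score → fraudulent.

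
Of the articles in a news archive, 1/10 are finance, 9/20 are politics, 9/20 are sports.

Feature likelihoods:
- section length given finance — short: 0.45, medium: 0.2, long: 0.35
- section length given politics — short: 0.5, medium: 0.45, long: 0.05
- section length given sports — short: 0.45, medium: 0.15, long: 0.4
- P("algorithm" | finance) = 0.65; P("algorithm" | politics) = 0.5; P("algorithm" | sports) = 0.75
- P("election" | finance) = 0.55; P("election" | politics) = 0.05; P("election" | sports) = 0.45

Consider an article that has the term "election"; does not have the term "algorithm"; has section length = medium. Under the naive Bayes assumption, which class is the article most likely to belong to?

sports

finance: 0.1 × 0.2 × (1−0.65) × 0.55 = 0.00385
politics: 0.45 × 0.45 × (1−0.5) × 0.05 = 0.0050625
sports: 0.45 × 0.15 × (1−0.75) × 0.45 = 0.00759375
Highest score → sports.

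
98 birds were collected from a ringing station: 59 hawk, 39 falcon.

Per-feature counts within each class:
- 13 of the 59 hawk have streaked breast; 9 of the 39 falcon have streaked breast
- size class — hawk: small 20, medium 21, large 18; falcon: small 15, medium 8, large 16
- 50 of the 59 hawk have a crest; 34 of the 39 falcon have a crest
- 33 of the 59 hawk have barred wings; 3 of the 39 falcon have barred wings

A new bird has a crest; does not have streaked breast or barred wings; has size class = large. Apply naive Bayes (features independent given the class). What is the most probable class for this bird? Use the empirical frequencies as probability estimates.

falcon

hawk: (59/98) × (46/59) × (18/59) × (50/59) × (26/59) ≈ 0.05348
falcon: (39/98) × (30/39) × (16/39) × (34/39) × (36/39) ≈ 0.101065
Highest score → falcon.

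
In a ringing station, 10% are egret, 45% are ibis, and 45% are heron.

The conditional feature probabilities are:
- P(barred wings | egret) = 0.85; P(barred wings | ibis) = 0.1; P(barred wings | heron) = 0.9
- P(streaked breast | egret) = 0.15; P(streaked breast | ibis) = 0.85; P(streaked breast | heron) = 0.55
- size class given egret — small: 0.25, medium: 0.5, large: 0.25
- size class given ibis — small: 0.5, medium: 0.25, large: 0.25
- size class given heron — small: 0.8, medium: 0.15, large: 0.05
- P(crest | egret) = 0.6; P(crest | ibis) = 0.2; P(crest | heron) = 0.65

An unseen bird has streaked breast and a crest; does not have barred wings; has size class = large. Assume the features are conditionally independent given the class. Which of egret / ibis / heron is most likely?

ibis

egret: 0.1 × (1−0.85) × 0.15 × 0.25 × 0.6 = 0.0003375
ibis: 0.45 × (1−0.1) × 0.85 × 0.25 × 0.2 = 0.0172125
heron: 0.45 × (1−0.9) × 0.55 × 0.05 × 0.65 = 0.000804375
Highest score → ibis.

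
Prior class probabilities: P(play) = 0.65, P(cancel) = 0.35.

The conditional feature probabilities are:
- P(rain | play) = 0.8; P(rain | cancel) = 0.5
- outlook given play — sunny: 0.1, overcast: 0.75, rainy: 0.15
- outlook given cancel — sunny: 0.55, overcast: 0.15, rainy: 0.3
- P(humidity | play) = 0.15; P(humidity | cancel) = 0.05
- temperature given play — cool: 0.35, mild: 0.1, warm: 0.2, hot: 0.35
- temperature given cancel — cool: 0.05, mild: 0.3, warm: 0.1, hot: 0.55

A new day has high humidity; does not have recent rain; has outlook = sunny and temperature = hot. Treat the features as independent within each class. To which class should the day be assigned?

play: 0.65 × (1−0.8) × 0.1 × 0.15 × 0.35 = 0.0006825
cancel: 0.35 × (1−0.5) × 0.55 × 0.05 × 0.55 = 0.002646875
Highest score → cancel.

cancel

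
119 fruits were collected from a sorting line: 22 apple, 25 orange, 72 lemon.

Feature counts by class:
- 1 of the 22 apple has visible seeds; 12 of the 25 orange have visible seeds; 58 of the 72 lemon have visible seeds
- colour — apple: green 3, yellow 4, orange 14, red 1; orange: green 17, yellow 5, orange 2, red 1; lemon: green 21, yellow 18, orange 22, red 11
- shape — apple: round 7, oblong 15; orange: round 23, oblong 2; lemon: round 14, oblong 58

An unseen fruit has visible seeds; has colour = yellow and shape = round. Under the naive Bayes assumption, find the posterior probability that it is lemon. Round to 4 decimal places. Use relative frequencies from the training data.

0.5544

apple: (22/119) × (1/22) × (4/22) × (7/22) ≈ 0.000486145
orange: (25/119) × (12/25) × (5/25) × (23/25) ≈ 0.0185546
lemon: (72/119) × (58/72) × (18/72) × (14/72) ≈ 0.0236928
P(lemon | x) = 0.0236928 / 0.042733545 ≈ 0.5544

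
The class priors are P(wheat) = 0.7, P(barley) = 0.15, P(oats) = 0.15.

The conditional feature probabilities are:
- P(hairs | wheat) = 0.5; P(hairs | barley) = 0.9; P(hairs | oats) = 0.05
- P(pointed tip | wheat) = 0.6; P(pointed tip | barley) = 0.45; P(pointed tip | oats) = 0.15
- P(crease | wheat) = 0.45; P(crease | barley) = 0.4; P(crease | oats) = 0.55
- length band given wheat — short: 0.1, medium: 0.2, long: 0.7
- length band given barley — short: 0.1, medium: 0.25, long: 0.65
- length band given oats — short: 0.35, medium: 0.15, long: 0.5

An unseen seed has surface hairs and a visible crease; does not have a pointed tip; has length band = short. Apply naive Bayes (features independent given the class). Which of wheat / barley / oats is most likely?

wheat

wheat: 0.7 × 0.5 × (1−0.6) × 0.45 × 0.1 = 0.0063
barley: 0.15 × 0.9 × (1−0.45) × 0.4 × 0.1 = 0.00297
oats: 0.15 × 0.05 × (1−0.15) × 0.55 × 0.35 = 0.0012271875
Highest score → wheat.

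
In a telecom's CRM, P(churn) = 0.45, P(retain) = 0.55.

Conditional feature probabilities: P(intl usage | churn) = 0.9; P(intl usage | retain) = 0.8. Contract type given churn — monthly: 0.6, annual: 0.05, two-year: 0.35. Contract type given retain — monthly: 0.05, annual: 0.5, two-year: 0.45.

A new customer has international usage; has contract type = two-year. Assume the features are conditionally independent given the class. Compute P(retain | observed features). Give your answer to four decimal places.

0.5828

churn: 0.45 × 0.9 × 0.35 = 0.14175
retain: 0.55 × 0.8 × 0.45 = 0.198
P(retain | x) = 0.198 / 0.33975 ≈ 0.5828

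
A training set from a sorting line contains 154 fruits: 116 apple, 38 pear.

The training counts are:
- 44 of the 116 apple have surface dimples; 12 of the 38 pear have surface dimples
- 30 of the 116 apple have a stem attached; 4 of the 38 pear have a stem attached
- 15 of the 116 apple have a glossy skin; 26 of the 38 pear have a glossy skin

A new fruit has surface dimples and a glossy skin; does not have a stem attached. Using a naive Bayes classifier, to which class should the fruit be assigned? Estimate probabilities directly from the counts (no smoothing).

pear

apple: (116/154) × (44/116) × (86/116) × (15/116) ≈ 0.0273909
pear: (38/154) × (12/38) × (34/38) × (26/38) ≈ 0.047703
Highest score → pear.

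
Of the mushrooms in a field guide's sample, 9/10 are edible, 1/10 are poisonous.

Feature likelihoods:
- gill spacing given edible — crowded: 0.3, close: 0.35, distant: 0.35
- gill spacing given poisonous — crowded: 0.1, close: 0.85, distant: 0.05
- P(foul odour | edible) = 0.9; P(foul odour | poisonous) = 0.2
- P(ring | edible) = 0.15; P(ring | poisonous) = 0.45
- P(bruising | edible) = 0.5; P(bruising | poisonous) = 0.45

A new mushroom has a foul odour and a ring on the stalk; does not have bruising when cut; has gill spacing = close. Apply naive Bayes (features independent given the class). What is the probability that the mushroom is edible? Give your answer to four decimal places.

0.8348

edible: 0.9 × 0.35 × 0.9 × 0.15 × (1−0.5) = 0.0212625
poisonous: 0.1 × 0.85 × 0.2 × 0.45 × (1−0.45) = 0.0042075
P(edible | x) = 0.0212625 / 0.02547 ≈ 0.8348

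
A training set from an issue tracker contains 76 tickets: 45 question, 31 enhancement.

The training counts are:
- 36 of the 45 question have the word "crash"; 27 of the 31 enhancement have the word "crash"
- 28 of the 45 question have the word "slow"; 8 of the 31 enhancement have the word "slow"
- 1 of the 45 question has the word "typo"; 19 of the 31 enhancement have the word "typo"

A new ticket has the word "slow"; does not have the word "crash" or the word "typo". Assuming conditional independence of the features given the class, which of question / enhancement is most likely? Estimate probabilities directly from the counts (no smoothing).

question

question: (45/76) × (9/45) × (28/45) × (44/45) ≈ 0.0720468
enhancement: (31/76) × (4/31) × (8/31) × (12/31) ≈ 0.00525768
Highest score → question.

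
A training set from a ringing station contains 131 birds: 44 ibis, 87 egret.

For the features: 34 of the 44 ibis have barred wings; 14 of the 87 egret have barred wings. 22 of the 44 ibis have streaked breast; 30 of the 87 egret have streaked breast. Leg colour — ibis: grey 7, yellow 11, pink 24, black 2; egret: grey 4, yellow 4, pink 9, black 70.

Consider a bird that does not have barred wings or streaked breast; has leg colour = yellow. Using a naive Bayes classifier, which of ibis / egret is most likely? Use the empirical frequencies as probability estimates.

egret

ibis: (44/131) × (10/44) × (22/44) × (11/44) ≈ 0.00954198
egret: (87/131) × (73/87) × (57/87) × (4/87) ≈ 0.016786
Highest score → egret.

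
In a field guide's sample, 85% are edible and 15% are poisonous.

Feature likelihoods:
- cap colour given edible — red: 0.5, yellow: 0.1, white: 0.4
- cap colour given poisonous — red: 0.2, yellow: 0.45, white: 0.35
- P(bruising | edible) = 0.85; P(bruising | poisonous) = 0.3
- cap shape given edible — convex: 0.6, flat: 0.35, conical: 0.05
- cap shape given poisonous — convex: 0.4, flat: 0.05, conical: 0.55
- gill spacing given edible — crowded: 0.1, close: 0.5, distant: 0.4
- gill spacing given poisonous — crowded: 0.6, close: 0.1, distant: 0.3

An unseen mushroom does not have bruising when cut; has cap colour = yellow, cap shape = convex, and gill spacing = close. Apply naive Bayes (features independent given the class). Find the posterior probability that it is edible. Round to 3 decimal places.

edible: 0.85 × 0.1 × (1−0.85) × 0.6 × 0.5 = 0.003825
poisonous: 0.15 × 0.45 × (1−0.3) × 0.4 × 0.1 = 0.00189
P(edible | x) = 0.003825 / 0.005715 ≈ 0.669

0.669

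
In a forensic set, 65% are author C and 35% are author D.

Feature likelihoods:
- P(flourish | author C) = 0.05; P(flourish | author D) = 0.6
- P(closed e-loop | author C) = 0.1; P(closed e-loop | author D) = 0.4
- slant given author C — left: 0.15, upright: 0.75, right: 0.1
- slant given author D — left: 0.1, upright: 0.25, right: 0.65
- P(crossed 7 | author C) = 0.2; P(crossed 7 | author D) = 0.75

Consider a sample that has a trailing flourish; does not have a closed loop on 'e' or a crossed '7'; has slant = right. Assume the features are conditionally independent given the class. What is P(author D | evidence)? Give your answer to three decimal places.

author C: 0.65 × 0.05 × (1−0.1) × 0.1 × (1−0.2) = 0.00234
author D: 0.35 × 0.6 × (1−0.4) × 0.65 × (1−0.75) = 0.020475
P(author D | x) = 0.020475 / 0.022815 ≈ 0.897

0.897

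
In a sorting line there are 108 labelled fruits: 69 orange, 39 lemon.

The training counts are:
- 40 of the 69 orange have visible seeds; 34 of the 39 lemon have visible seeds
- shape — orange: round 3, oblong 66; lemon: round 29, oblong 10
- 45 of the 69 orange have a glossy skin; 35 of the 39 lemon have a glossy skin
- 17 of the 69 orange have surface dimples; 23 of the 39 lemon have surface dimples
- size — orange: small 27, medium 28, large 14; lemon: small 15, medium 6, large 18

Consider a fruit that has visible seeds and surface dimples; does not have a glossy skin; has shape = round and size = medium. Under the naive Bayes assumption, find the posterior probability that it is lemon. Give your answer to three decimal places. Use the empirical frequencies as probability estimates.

orange: (69/108) × (40/69) × (3/69) × (24/69) × (17/69) × (28/69) ≈ 0.000559989
lemon: (39/108) × (34/39) × (29/39) × (4/39) × (23/39) × (6/39) ≈ 0.00217838
P(lemon | x) = 0.00217838 / 0.002738369 ≈ 0.796

0.796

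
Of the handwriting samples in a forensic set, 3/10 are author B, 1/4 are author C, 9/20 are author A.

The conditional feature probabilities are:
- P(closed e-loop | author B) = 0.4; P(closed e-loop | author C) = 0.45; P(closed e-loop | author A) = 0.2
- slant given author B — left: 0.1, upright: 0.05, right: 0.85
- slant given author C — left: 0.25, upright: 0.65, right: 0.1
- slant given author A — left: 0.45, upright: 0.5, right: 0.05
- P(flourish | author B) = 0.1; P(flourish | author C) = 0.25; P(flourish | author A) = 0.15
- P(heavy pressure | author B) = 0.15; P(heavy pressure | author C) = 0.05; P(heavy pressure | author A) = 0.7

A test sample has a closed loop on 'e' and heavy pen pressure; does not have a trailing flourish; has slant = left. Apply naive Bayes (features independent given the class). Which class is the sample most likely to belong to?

author A

author B: 0.3 × 0.4 × 0.1 × (1−0.1) × 0.15 = 0.00162
author C: 0.25 × 0.45 × 0.25 × (1−0.25) × 0.05 = 0.0010546875
author A: 0.45 × 0.2 × 0.45 × (1−0.15) × 0.7 = 0.0240975
Highest score → author A.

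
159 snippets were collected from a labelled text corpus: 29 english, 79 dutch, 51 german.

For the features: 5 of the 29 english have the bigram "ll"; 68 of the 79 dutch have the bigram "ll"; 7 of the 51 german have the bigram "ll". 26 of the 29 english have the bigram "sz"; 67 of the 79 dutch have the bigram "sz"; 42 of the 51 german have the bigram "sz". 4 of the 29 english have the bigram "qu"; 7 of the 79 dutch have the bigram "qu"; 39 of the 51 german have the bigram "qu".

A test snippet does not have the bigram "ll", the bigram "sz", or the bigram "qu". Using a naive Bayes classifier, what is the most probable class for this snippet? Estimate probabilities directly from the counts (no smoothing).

english: (29/159) × (24/29) × (3/29) × (25/29) ≈ 0.0134611
dutch: (79/159) × (11/79) × (12/79) × (72/79) ≈ 0.00957757
german: (51/159) × (44/51) × (9/51) × (12/51) ≈ 0.0114905
Highest score → english.

english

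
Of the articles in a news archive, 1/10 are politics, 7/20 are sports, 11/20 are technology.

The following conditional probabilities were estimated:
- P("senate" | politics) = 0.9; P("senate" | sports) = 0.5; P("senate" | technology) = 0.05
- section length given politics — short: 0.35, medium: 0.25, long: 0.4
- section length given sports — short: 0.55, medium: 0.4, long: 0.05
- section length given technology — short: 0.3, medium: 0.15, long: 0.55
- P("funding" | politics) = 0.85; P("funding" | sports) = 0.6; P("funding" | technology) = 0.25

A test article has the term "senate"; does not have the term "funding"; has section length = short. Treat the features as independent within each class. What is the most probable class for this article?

politics: 0.1 × 0.9 × 0.35 × (1−0.85) = 0.004725
sports: 0.35 × 0.5 × 0.55 × (1−0.6) = 0.0385
technology: 0.55 × 0.05 × 0.3 × (1−0.25) = 0.0061875
Highest score → sports.

sports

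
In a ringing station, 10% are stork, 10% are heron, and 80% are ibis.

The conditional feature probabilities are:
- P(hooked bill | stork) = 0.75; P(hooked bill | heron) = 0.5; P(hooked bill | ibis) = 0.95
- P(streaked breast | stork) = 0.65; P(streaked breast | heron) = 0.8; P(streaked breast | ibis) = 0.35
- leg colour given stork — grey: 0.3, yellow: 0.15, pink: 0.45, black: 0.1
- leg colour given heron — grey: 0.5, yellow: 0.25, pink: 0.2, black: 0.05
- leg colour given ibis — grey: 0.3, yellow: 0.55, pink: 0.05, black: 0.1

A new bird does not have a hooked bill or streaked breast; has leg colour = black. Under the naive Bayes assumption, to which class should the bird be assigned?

stork: 0.1 × (1−0.75) × (1−0.65) × 0.1 = 0.000875
heron: 0.1 × (1−0.5) × (1−0.8) × 0.05 = 0.0005
ibis: 0.8 × (1−0.95) × (1−0.35) × 0.1 = 0.0026
Highest score → ibis.

ibis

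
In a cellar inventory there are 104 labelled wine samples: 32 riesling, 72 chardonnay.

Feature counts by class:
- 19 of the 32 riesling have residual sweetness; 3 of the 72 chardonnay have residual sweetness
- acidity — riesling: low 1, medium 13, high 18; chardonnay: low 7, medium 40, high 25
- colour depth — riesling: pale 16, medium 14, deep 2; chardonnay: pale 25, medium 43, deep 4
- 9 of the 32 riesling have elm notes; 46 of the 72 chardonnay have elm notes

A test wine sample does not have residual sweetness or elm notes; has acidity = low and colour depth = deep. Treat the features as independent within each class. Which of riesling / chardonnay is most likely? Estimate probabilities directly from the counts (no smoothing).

riesling: (32/104) × (13/32) × (1/32) × (2/32) × (23/32) = 0.00017547607421875
chardonnay: (72/104) × (69/72) × (7/72) × (4/72) × (26/72) ≈ 0.00129405
Highest score → chardonnay.

chardonnay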